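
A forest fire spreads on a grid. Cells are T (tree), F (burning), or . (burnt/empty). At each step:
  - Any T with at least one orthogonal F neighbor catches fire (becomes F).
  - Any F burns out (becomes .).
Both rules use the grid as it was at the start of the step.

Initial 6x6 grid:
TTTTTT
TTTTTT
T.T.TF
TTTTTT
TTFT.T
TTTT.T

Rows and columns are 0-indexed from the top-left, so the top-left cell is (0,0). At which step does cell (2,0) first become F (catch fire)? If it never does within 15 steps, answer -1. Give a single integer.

Step 1: cell (2,0)='T' (+7 fires, +2 burnt)
Step 2: cell (2,0)='T' (+10 fires, +7 burnt)
Step 3: cell (2,0)='T' (+6 fires, +10 burnt)
Step 4: cell (2,0)='F' (+4 fires, +6 burnt)
  -> target ignites at step 4
Step 5: cell (2,0)='.' (+2 fires, +4 burnt)
Step 6: cell (2,0)='.' (+1 fires, +2 burnt)
Step 7: cell (2,0)='.' (+0 fires, +1 burnt)
  fire out at step 7

4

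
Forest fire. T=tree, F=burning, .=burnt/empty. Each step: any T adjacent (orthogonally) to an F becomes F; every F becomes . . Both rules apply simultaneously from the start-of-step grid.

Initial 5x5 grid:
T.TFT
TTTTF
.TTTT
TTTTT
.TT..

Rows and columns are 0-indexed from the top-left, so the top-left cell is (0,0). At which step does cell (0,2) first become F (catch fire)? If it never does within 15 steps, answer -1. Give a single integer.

Step 1: cell (0,2)='F' (+4 fires, +2 burnt)
  -> target ignites at step 1
Step 2: cell (0,2)='.' (+3 fires, +4 burnt)
Step 3: cell (0,2)='.' (+3 fires, +3 burnt)
Step 4: cell (0,2)='.' (+3 fires, +3 burnt)
Step 5: cell (0,2)='.' (+3 fires, +3 burnt)
Step 6: cell (0,2)='.' (+2 fires, +3 burnt)
Step 7: cell (0,2)='.' (+0 fires, +2 burnt)
  fire out at step 7

1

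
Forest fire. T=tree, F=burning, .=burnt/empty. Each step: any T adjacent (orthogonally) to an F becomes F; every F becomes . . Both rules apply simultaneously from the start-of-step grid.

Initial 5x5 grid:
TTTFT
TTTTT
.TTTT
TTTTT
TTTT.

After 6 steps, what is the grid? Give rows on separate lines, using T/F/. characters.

Step 1: 3 trees catch fire, 1 burn out
  TTF.F
  TTTFT
  .TTTT
  TTTTT
  TTTT.
Step 2: 4 trees catch fire, 3 burn out
  TF...
  TTF.F
  .TTFT
  TTTTT
  TTTT.
Step 3: 5 trees catch fire, 4 burn out
  F....
  TF...
  .TF.F
  TTTFT
  TTTT.
Step 4: 5 trees catch fire, 5 burn out
  .....
  F....
  .F...
  TTF.F
  TTTF.
Step 5: 2 trees catch fire, 5 burn out
  .....
  .....
  .....
  TF...
  TTF..
Step 6: 2 trees catch fire, 2 burn out
  .....
  .....
  .....
  F....
  TF...

.....
.....
.....
F....
TF...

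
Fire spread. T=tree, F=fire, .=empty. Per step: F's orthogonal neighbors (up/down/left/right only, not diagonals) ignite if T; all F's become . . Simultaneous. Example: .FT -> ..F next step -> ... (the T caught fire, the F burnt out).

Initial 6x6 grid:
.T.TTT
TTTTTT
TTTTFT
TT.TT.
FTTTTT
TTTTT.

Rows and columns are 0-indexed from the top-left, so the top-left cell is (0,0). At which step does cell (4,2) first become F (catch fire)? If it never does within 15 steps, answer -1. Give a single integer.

Step 1: cell (4,2)='T' (+7 fires, +2 burnt)
Step 2: cell (4,2)='F' (+10 fires, +7 burnt)
  -> target ignites at step 2
Step 3: cell (4,2)='.' (+9 fires, +10 burnt)
Step 4: cell (4,2)='.' (+2 fires, +9 burnt)
Step 5: cell (4,2)='.' (+1 fires, +2 burnt)
Step 6: cell (4,2)='.' (+0 fires, +1 burnt)
  fire out at step 6

2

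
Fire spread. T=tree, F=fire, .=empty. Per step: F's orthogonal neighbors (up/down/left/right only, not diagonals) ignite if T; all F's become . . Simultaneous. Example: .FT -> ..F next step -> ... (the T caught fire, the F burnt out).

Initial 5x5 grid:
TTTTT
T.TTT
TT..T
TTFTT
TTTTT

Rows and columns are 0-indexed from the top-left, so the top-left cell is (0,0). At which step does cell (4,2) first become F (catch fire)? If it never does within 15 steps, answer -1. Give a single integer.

Step 1: cell (4,2)='F' (+3 fires, +1 burnt)
  -> target ignites at step 1
Step 2: cell (4,2)='.' (+5 fires, +3 burnt)
Step 3: cell (4,2)='.' (+4 fires, +5 burnt)
Step 4: cell (4,2)='.' (+2 fires, +4 burnt)
Step 5: cell (4,2)='.' (+3 fires, +2 burnt)
Step 6: cell (4,2)='.' (+3 fires, +3 burnt)
Step 7: cell (4,2)='.' (+1 fires, +3 burnt)
Step 8: cell (4,2)='.' (+0 fires, +1 burnt)
  fire out at step 8

1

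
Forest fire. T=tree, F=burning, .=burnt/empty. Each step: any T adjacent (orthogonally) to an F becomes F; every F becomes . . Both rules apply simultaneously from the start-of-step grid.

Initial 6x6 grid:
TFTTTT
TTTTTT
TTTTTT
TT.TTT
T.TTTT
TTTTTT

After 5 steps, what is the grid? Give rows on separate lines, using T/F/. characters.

Step 1: 3 trees catch fire, 1 burn out
  F.FTTT
  TFTTTT
  TTTTTT
  TT.TTT
  T.TTTT
  TTTTTT
Step 2: 4 trees catch fire, 3 burn out
  ...FTT
  F.FTTT
  TFTTTT
  TT.TTT
  T.TTTT
  TTTTTT
Step 3: 5 trees catch fire, 4 burn out
  ....FT
  ...FTT
  F.FTTT
  TF.TTT
  T.TTTT
  TTTTTT
Step 4: 4 trees catch fire, 5 burn out
  .....F
  ....FT
  ...FTT
  F..TTT
  T.TTTT
  TTTTTT
Step 5: 4 trees catch fire, 4 burn out
  ......
  .....F
  ....FT
  ...FTT
  F.TTTT
  TTTTTT

......
.....F
....FT
...FTT
F.TTTT
TTTTTT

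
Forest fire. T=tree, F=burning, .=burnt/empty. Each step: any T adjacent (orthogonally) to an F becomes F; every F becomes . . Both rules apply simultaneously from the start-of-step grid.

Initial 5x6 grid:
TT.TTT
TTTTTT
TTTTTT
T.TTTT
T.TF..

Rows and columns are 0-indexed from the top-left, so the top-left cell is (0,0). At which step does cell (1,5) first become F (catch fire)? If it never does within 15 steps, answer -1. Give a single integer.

Step 1: cell (1,5)='T' (+2 fires, +1 burnt)
Step 2: cell (1,5)='T' (+3 fires, +2 burnt)
Step 3: cell (1,5)='T' (+4 fires, +3 burnt)
Step 4: cell (1,5)='T' (+5 fires, +4 burnt)
Step 5: cell (1,5)='F' (+4 fires, +5 burnt)
  -> target ignites at step 5
Step 6: cell (1,5)='.' (+4 fires, +4 burnt)
Step 7: cell (1,5)='.' (+2 fires, +4 burnt)
Step 8: cell (1,5)='.' (+0 fires, +2 burnt)
  fire out at step 8

5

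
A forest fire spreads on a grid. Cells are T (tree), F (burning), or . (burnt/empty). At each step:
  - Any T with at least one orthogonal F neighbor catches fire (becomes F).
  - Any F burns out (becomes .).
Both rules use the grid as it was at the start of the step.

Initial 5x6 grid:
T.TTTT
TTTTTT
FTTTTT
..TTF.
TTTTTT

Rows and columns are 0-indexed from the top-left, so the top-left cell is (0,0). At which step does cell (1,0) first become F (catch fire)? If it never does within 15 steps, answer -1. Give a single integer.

Step 1: cell (1,0)='F' (+5 fires, +2 burnt)
  -> target ignites at step 1
Step 2: cell (1,0)='.' (+9 fires, +5 burnt)
Step 3: cell (1,0)='.' (+5 fires, +9 burnt)
Step 4: cell (1,0)='.' (+4 fires, +5 burnt)
Step 5: cell (1,0)='.' (+1 fires, +4 burnt)
Step 6: cell (1,0)='.' (+0 fires, +1 burnt)
  fire out at step 6

1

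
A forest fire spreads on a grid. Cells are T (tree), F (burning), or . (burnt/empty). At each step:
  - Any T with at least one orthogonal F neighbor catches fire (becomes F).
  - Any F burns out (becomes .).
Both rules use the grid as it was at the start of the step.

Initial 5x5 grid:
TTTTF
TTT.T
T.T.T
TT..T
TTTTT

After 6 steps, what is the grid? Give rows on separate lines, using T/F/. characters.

Step 1: 2 trees catch fire, 1 burn out
  TTTF.
  TTT.F
  T.T.T
  TT..T
  TTTTT
Step 2: 2 trees catch fire, 2 burn out
  TTF..
  TTT..
  T.T.F
  TT..T
  TTTTT
Step 3: 3 trees catch fire, 2 burn out
  TF...
  TTF..
  T.T..
  TT..F
  TTTTT
Step 4: 4 trees catch fire, 3 burn out
  F....
  TF...
  T.F..
  TT...
  TTTTF
Step 5: 2 trees catch fire, 4 burn out
  .....
  F....
  T....
  TT...
  TTTF.
Step 6: 2 trees catch fire, 2 burn out
  .....
  .....
  F....
  TT...
  TTF..

.....
.....
F....
TT...
TTF..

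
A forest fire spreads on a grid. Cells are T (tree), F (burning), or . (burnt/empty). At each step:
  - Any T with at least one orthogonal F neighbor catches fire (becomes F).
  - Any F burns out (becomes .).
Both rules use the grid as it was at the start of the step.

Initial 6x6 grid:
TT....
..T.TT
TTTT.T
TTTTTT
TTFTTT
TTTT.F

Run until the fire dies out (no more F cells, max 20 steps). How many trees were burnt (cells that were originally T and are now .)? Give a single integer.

Step 1: +5 fires, +2 burnt (F count now 5)
Step 2: +8 fires, +5 burnt (F count now 8)
Step 3: +7 fires, +8 burnt (F count now 7)
Step 4: +2 fires, +7 burnt (F count now 2)
Step 5: +1 fires, +2 burnt (F count now 1)
Step 6: +0 fires, +1 burnt (F count now 0)
Fire out after step 6
Initially T: 25, now '.': 34
Total burnt (originally-T cells now '.'): 23

Answer: 23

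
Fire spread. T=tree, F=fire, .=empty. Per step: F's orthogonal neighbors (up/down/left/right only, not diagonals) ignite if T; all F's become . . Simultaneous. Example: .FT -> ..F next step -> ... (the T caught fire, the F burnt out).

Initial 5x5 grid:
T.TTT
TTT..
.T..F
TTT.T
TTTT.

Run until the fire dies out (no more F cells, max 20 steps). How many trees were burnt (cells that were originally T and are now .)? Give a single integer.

Step 1: +1 fires, +1 burnt (F count now 1)
Step 2: +0 fires, +1 burnt (F count now 0)
Fire out after step 2
Initially T: 16, now '.': 10
Total burnt (originally-T cells now '.'): 1

Answer: 1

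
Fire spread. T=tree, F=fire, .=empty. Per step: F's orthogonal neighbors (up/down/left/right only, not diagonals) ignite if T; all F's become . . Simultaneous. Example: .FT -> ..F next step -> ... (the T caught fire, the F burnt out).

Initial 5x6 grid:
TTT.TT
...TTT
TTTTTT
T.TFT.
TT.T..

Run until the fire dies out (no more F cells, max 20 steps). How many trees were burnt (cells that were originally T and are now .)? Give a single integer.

Answer: 17

Derivation:
Step 1: +4 fires, +1 burnt (F count now 4)
Step 2: +3 fires, +4 burnt (F count now 3)
Step 3: +3 fires, +3 burnt (F count now 3)
Step 4: +3 fires, +3 burnt (F count now 3)
Step 5: +2 fires, +3 burnt (F count now 2)
Step 6: +1 fires, +2 burnt (F count now 1)
Step 7: +1 fires, +1 burnt (F count now 1)
Step 8: +0 fires, +1 burnt (F count now 0)
Fire out after step 8
Initially T: 20, now '.': 27
Total burnt (originally-T cells now '.'): 17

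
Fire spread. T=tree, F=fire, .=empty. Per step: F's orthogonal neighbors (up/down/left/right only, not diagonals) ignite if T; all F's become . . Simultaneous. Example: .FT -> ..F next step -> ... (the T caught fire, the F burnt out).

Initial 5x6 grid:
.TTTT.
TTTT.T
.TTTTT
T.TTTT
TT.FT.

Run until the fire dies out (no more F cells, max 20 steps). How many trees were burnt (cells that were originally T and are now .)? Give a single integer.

Step 1: +2 fires, +1 burnt (F count now 2)
Step 2: +3 fires, +2 burnt (F count now 3)
Step 3: +4 fires, +3 burnt (F count now 4)
Step 4: +4 fires, +4 burnt (F count now 4)
Step 5: +4 fires, +4 burnt (F count now 4)
Step 6: +2 fires, +4 burnt (F count now 2)
Step 7: +0 fires, +2 burnt (F count now 0)
Fire out after step 7
Initially T: 22, now '.': 27
Total burnt (originally-T cells now '.'): 19

Answer: 19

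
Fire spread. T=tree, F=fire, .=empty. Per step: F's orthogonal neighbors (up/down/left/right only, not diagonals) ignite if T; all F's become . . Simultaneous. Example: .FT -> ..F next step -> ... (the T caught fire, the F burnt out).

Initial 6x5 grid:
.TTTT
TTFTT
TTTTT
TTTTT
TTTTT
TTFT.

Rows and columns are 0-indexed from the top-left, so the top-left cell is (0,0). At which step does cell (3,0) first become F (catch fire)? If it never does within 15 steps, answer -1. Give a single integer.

Step 1: cell (3,0)='T' (+7 fires, +2 burnt)
Step 2: cell (3,0)='T' (+10 fires, +7 burnt)
Step 3: cell (3,0)='T' (+7 fires, +10 burnt)
Step 4: cell (3,0)='F' (+2 fires, +7 burnt)
  -> target ignites at step 4
Step 5: cell (3,0)='.' (+0 fires, +2 burnt)
  fire out at step 5

4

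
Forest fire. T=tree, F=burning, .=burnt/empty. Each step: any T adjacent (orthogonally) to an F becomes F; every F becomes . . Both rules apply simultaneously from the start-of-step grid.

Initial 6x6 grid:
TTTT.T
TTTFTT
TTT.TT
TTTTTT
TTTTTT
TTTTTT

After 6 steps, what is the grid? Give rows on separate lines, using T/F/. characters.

Step 1: 3 trees catch fire, 1 burn out
  TTTF.T
  TTF.FT
  TTT.TT
  TTTTTT
  TTTTTT
  TTTTTT
Step 2: 5 trees catch fire, 3 burn out
  TTF..T
  TF...F
  TTF.FT
  TTTTTT
  TTTTTT
  TTTTTT
Step 3: 7 trees catch fire, 5 burn out
  TF...F
  F.....
  TF...F
  TTFTFT
  TTTTTT
  TTTTTT
Step 4: 7 trees catch fire, 7 burn out
  F.....
  ......
  F.....
  TF.F.F
  TTFTFT
  TTTTTT
Step 5: 6 trees catch fire, 7 burn out
  ......
  ......
  ......
  F.....
  TF.F.F
  TTFTFT
Step 6: 4 trees catch fire, 6 burn out
  ......
  ......
  ......
  ......
  F.....
  TF.F.F

......
......
......
......
F.....
TF.F.F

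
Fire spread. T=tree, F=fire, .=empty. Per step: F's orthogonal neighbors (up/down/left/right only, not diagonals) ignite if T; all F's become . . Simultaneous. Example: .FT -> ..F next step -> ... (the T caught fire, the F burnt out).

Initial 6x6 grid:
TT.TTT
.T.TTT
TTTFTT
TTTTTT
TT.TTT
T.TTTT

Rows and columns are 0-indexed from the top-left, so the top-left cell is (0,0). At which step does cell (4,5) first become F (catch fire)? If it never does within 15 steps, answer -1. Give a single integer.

Step 1: cell (4,5)='T' (+4 fires, +1 burnt)
Step 2: cell (4,5)='T' (+7 fires, +4 burnt)
Step 3: cell (4,5)='T' (+8 fires, +7 burnt)
Step 4: cell (4,5)='F' (+7 fires, +8 burnt)
  -> target ignites at step 4
Step 5: cell (4,5)='.' (+3 fires, +7 burnt)
Step 6: cell (4,5)='.' (+1 fires, +3 burnt)
Step 7: cell (4,5)='.' (+0 fires, +1 burnt)
  fire out at step 7

4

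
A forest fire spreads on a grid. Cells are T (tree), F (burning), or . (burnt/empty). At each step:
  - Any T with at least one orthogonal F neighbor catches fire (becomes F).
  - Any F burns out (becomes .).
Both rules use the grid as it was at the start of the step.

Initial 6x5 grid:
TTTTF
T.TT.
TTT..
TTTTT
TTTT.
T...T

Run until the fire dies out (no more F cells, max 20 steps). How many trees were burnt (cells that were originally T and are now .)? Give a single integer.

Answer: 20

Derivation:
Step 1: +1 fires, +1 burnt (F count now 1)
Step 2: +2 fires, +1 burnt (F count now 2)
Step 3: +2 fires, +2 burnt (F count now 2)
Step 4: +2 fires, +2 burnt (F count now 2)
Step 5: +3 fires, +2 burnt (F count now 3)
Step 6: +4 fires, +3 burnt (F count now 4)
Step 7: +4 fires, +4 burnt (F count now 4)
Step 8: +1 fires, +4 burnt (F count now 1)
Step 9: +1 fires, +1 burnt (F count now 1)
Step 10: +0 fires, +1 burnt (F count now 0)
Fire out after step 10
Initially T: 21, now '.': 29
Total burnt (originally-T cells now '.'): 20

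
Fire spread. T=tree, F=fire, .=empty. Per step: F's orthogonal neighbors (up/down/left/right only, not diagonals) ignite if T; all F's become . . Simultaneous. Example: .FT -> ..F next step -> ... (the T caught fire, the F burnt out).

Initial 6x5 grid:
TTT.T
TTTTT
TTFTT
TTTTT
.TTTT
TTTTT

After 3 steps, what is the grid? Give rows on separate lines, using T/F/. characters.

Step 1: 4 trees catch fire, 1 burn out
  TTT.T
  TTFTT
  TF.FT
  TTFTT
  .TTTT
  TTTTT
Step 2: 8 trees catch fire, 4 burn out
  TTF.T
  TF.FT
  F...F
  TF.FT
  .TFTT
  TTTTT
Step 3: 8 trees catch fire, 8 burn out
  TF..T
  F...F
  .....
  F...F
  .F.FT
  TTFTT

TF..T
F...F
.....
F...F
.F.FT
TTFTT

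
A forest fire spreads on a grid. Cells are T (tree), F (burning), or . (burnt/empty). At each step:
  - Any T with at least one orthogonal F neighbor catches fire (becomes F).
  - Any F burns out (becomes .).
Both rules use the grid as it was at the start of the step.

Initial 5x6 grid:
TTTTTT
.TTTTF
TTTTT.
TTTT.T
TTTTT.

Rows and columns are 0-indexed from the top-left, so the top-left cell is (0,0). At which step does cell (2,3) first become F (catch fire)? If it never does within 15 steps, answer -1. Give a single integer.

Step 1: cell (2,3)='T' (+2 fires, +1 burnt)
Step 2: cell (2,3)='T' (+3 fires, +2 burnt)
Step 3: cell (2,3)='F' (+3 fires, +3 burnt)
  -> target ignites at step 3
Step 4: cell (2,3)='.' (+4 fires, +3 burnt)
Step 5: cell (2,3)='.' (+4 fires, +4 burnt)
Step 6: cell (2,3)='.' (+5 fires, +4 burnt)
Step 7: cell (2,3)='.' (+2 fires, +5 burnt)
Step 8: cell (2,3)='.' (+1 fires, +2 burnt)
Step 9: cell (2,3)='.' (+0 fires, +1 burnt)
  fire out at step 9

3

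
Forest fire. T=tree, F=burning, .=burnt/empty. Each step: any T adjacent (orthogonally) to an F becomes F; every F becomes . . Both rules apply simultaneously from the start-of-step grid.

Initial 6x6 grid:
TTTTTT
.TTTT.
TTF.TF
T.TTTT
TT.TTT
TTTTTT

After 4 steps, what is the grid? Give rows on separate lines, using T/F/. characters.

Step 1: 5 trees catch fire, 2 burn out
  TTTTTT
  .TFTT.
  TF..F.
  T.FTTF
  TT.TTT
  TTTTTT
Step 2: 8 trees catch fire, 5 burn out
  TTFTTT
  .F.FF.
  F.....
  T..FF.
  TT.TTF
  TTTTTT
Step 3: 7 trees catch fire, 8 burn out
  TF.FFT
  ......
  ......
  F.....
  TT.FF.
  TTTTTF
Step 4: 5 trees catch fire, 7 burn out
  F....F
  ......
  ......
  ......
  FT....
  TTTFF.

F....F
......
......
......
FT....
TTTFF.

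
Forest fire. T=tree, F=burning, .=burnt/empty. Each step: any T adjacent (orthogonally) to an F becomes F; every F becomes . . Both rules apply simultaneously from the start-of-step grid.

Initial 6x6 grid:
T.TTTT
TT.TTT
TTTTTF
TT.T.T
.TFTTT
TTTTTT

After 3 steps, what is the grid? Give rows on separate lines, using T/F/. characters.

Step 1: 6 trees catch fire, 2 burn out
  T.TTTT
  TT.TTF
  TTTTF.
  TT.T.F
  .F.FTT
  TTFTTT
Step 2: 9 trees catch fire, 6 burn out
  T.TTTF
  TT.TF.
  TTTF..
  TF.F..
  ....FF
  TF.FTT
Step 3: 8 trees catch fire, 9 burn out
  T.TTF.
  TT.F..
  TFF...
  F.....
  ......
  F...FF

T.TTF.
TT.F..
TFF...
F.....
......
F...FF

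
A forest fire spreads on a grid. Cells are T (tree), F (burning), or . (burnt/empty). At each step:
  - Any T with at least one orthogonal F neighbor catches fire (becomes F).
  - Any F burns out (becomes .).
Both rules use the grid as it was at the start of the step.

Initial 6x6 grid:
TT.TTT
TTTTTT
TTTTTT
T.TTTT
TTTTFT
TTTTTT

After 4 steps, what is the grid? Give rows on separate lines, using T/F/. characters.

Step 1: 4 trees catch fire, 1 burn out
  TT.TTT
  TTTTTT
  TTTTTT
  T.TTFT
  TTTF.F
  TTTTFT
Step 2: 6 trees catch fire, 4 burn out
  TT.TTT
  TTTTTT
  TTTTFT
  T.TF.F
  TTF...
  TTTF.F
Step 3: 6 trees catch fire, 6 burn out
  TT.TTT
  TTTTFT
  TTTF.F
  T.F...
  TF....
  TTF...
Step 4: 6 trees catch fire, 6 burn out
  TT.TFT
  TTTF.F
  TTF...
  T.....
  F.....
  TF....

TT.TFT
TTTF.F
TTF...
T.....
F.....
TF....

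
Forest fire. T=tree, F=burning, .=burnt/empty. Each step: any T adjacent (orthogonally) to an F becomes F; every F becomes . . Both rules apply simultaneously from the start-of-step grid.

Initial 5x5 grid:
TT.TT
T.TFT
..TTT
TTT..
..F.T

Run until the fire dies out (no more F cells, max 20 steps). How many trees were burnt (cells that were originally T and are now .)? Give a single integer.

Step 1: +5 fires, +2 burnt (F count now 5)
Step 2: +4 fires, +5 burnt (F count now 4)
Step 3: +1 fires, +4 burnt (F count now 1)
Step 4: +0 fires, +1 burnt (F count now 0)
Fire out after step 4
Initially T: 14, now '.': 21
Total burnt (originally-T cells now '.'): 10

Answer: 10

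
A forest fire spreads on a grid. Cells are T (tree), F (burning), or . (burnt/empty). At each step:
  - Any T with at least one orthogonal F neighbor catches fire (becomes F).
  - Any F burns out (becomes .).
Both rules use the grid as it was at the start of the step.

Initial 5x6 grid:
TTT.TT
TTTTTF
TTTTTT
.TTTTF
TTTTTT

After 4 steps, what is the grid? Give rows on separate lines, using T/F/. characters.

Step 1: 5 trees catch fire, 2 burn out
  TTT.TF
  TTTTF.
  TTTTTF
  .TTTF.
  TTTTTF
Step 2: 5 trees catch fire, 5 burn out
  TTT.F.
  TTTF..
  TTTTF.
  .TTF..
  TTTTF.
Step 3: 4 trees catch fire, 5 burn out
  TTT...
  TTF...
  TTTF..
  .TF...
  TTTF..
Step 4: 5 trees catch fire, 4 burn out
  TTF...
  TF....
  TTF...
  .F....
  TTF...

TTF...
TF....
TTF...
.F....
TTF...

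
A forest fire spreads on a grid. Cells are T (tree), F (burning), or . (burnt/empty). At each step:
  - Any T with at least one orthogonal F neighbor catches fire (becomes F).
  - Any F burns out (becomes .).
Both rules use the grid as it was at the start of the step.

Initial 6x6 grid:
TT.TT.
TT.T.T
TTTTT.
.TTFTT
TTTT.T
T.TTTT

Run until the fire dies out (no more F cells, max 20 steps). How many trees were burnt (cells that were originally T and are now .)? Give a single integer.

Answer: 26

Derivation:
Step 1: +4 fires, +1 burnt (F count now 4)
Step 2: +7 fires, +4 burnt (F count now 7)
Step 3: +6 fires, +7 burnt (F count now 6)
Step 4: +5 fires, +6 burnt (F count now 5)
Step 5: +3 fires, +5 burnt (F count now 3)
Step 6: +1 fires, +3 burnt (F count now 1)
Step 7: +0 fires, +1 burnt (F count now 0)
Fire out after step 7
Initially T: 27, now '.': 35
Total burnt (originally-T cells now '.'): 26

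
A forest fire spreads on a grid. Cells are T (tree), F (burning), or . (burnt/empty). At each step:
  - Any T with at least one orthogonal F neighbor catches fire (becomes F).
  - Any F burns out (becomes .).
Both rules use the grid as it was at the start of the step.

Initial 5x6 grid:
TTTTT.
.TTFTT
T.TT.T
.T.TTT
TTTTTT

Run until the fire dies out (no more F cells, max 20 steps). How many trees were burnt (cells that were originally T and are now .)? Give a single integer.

Answer: 22

Derivation:
Step 1: +4 fires, +1 burnt (F count now 4)
Step 2: +6 fires, +4 burnt (F count now 6)
Step 3: +4 fires, +6 burnt (F count now 4)
Step 4: +4 fires, +4 burnt (F count now 4)
Step 5: +2 fires, +4 burnt (F count now 2)
Step 6: +2 fires, +2 burnt (F count now 2)
Step 7: +0 fires, +2 burnt (F count now 0)
Fire out after step 7
Initially T: 23, now '.': 29
Total burnt (originally-T cells now '.'): 22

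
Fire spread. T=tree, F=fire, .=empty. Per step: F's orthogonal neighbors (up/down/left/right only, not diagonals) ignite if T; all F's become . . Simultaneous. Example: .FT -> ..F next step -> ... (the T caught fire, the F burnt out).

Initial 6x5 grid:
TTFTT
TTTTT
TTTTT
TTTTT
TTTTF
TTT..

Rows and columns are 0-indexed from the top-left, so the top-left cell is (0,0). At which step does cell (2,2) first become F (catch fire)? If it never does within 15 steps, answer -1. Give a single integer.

Step 1: cell (2,2)='T' (+5 fires, +2 burnt)
Step 2: cell (2,2)='F' (+8 fires, +5 burnt)
  -> target ignites at step 2
Step 3: cell (2,2)='.' (+7 fires, +8 burnt)
Step 4: cell (2,2)='.' (+4 fires, +7 burnt)
Step 5: cell (2,2)='.' (+2 fires, +4 burnt)
Step 6: cell (2,2)='.' (+0 fires, +2 burnt)
  fire out at step 6

2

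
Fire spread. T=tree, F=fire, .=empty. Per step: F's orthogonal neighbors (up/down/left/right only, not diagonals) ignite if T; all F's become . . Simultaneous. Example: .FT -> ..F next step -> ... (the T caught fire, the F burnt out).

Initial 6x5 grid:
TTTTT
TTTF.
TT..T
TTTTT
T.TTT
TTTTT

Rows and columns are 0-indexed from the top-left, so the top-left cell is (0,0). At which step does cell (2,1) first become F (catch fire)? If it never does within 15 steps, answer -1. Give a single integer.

Step 1: cell (2,1)='T' (+2 fires, +1 burnt)
Step 2: cell (2,1)='T' (+3 fires, +2 burnt)
Step 3: cell (2,1)='F' (+3 fires, +3 burnt)
  -> target ignites at step 3
Step 4: cell (2,1)='.' (+3 fires, +3 burnt)
Step 5: cell (2,1)='.' (+2 fires, +3 burnt)
Step 6: cell (2,1)='.' (+3 fires, +2 burnt)
Step 7: cell (2,1)='.' (+4 fires, +3 burnt)
Step 8: cell (2,1)='.' (+4 fires, +4 burnt)
Step 9: cell (2,1)='.' (+1 fires, +4 burnt)
Step 10: cell (2,1)='.' (+0 fires, +1 burnt)
  fire out at step 10

3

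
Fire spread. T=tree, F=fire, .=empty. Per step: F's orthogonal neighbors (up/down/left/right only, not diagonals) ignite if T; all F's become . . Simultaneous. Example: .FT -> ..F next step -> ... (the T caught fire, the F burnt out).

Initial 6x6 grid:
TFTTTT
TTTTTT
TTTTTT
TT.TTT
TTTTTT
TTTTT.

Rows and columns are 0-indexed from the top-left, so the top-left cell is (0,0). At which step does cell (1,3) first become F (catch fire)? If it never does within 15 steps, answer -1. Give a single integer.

Step 1: cell (1,3)='T' (+3 fires, +1 burnt)
Step 2: cell (1,3)='T' (+4 fires, +3 burnt)
Step 3: cell (1,3)='F' (+5 fires, +4 burnt)
  -> target ignites at step 3
Step 4: cell (1,3)='.' (+5 fires, +5 burnt)
Step 5: cell (1,3)='.' (+6 fires, +5 burnt)
Step 6: cell (1,3)='.' (+5 fires, +6 burnt)
Step 7: cell (1,3)='.' (+3 fires, +5 burnt)
Step 8: cell (1,3)='.' (+2 fires, +3 burnt)
Step 9: cell (1,3)='.' (+0 fires, +2 burnt)
  fire out at step 9

3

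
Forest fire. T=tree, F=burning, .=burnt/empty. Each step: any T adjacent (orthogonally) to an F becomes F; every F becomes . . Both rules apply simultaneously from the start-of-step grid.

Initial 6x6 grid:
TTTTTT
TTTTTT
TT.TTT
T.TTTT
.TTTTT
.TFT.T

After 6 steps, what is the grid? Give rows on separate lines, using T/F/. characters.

Step 1: 3 trees catch fire, 1 burn out
  TTTTTT
  TTTTTT
  TT.TTT
  T.TTTT
  .TFTTT
  .F.F.T
Step 2: 3 trees catch fire, 3 burn out
  TTTTTT
  TTTTTT
  TT.TTT
  T.FTTT
  .F.FTT
  .....T
Step 3: 2 trees catch fire, 3 burn out
  TTTTTT
  TTTTTT
  TT.TTT
  T..FTT
  ....FT
  .....T
Step 4: 3 trees catch fire, 2 burn out
  TTTTTT
  TTTTTT
  TT.FTT
  T...FT
  .....F
  .....T
Step 5: 4 trees catch fire, 3 burn out
  TTTTTT
  TTTFTT
  TT..FT
  T....F
  ......
  .....F
Step 6: 4 trees catch fire, 4 burn out
  TTTFTT
  TTF.FT
  TT...F
  T.....
  ......
  ......

TTTFTT
TTF.FT
TT...F
T.....
......
......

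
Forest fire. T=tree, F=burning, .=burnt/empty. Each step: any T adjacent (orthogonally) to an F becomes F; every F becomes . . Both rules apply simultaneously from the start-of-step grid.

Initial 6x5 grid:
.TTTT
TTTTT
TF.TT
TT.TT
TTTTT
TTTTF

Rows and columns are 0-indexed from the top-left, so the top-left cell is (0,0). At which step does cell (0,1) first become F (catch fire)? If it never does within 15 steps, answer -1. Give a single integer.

Step 1: cell (0,1)='T' (+5 fires, +2 burnt)
Step 2: cell (0,1)='F' (+8 fires, +5 burnt)
  -> target ignites at step 2
Step 3: cell (0,1)='.' (+7 fires, +8 burnt)
Step 4: cell (0,1)='.' (+4 fires, +7 burnt)
Step 5: cell (0,1)='.' (+1 fires, +4 burnt)
Step 6: cell (0,1)='.' (+0 fires, +1 burnt)
  fire out at step 6

2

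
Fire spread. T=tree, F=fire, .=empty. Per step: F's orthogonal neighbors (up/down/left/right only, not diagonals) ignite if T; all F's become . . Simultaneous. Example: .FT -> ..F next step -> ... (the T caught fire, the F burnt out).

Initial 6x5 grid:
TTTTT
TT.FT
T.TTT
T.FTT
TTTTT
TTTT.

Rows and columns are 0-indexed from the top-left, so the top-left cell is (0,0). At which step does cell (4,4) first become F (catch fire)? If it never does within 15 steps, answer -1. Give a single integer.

Step 1: cell (4,4)='T' (+6 fires, +2 burnt)
Step 2: cell (4,4)='T' (+7 fires, +6 burnt)
Step 3: cell (4,4)='F' (+5 fires, +7 burnt)
  -> target ignites at step 3
Step 4: cell (4,4)='.' (+4 fires, +5 burnt)
Step 5: cell (4,4)='.' (+2 fires, +4 burnt)
Step 6: cell (4,4)='.' (+0 fires, +2 burnt)
  fire out at step 6

3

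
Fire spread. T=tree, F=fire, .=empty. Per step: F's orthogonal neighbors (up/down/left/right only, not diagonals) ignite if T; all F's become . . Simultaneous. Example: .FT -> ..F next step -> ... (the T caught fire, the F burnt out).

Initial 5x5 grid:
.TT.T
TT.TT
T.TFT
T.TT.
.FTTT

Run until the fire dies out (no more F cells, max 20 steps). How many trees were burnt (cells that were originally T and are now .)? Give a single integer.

Step 1: +5 fires, +2 burnt (F count now 5)
Step 2: +3 fires, +5 burnt (F count now 3)
Step 3: +2 fires, +3 burnt (F count now 2)
Step 4: +0 fires, +2 burnt (F count now 0)
Fire out after step 4
Initially T: 16, now '.': 19
Total burnt (originally-T cells now '.'): 10

Answer: 10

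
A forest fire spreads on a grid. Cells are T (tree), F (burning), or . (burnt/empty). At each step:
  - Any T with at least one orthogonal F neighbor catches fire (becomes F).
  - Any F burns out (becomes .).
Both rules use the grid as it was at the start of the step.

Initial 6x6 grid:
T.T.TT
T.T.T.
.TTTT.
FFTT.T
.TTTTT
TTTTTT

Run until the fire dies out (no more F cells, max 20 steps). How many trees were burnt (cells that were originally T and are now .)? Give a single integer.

Step 1: +3 fires, +2 burnt (F count now 3)
Step 2: +4 fires, +3 burnt (F count now 4)
Step 3: +5 fires, +4 burnt (F count now 5)
Step 4: +4 fires, +5 burnt (F count now 4)
Step 5: +3 fires, +4 burnt (F count now 3)
Step 6: +3 fires, +3 burnt (F count now 3)
Step 7: +1 fires, +3 burnt (F count now 1)
Step 8: +0 fires, +1 burnt (F count now 0)
Fire out after step 8
Initially T: 25, now '.': 34
Total burnt (originally-T cells now '.'): 23

Answer: 23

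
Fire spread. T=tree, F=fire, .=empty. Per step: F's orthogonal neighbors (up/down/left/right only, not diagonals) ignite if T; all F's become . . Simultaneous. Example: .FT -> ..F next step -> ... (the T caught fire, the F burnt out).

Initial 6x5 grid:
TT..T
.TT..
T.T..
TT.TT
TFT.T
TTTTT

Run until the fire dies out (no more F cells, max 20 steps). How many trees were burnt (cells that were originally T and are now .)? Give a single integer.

Answer: 13

Derivation:
Step 1: +4 fires, +1 burnt (F count now 4)
Step 2: +3 fires, +4 burnt (F count now 3)
Step 3: +2 fires, +3 burnt (F count now 2)
Step 4: +1 fires, +2 burnt (F count now 1)
Step 5: +1 fires, +1 burnt (F count now 1)
Step 6: +1 fires, +1 burnt (F count now 1)
Step 7: +1 fires, +1 burnt (F count now 1)
Step 8: +0 fires, +1 burnt (F count now 0)
Fire out after step 8
Initially T: 19, now '.': 24
Total burnt (originally-T cells now '.'): 13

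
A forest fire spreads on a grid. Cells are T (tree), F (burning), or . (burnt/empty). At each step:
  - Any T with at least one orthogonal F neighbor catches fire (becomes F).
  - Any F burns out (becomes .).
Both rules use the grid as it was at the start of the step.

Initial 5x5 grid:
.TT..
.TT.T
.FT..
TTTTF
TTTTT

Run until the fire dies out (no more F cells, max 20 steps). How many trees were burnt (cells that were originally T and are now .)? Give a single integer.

Step 1: +5 fires, +2 burnt (F count now 5)
Step 2: +6 fires, +5 burnt (F count now 6)
Step 3: +3 fires, +6 burnt (F count now 3)
Step 4: +0 fires, +3 burnt (F count now 0)
Fire out after step 4
Initially T: 15, now '.': 24
Total burnt (originally-T cells now '.'): 14

Answer: 14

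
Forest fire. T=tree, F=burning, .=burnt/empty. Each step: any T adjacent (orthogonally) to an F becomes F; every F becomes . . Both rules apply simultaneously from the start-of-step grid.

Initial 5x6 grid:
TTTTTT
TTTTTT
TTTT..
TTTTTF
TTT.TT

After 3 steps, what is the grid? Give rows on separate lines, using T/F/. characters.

Step 1: 2 trees catch fire, 1 burn out
  TTTTTT
  TTTTTT
  TTTT..
  TTTTF.
  TTT.TF
Step 2: 2 trees catch fire, 2 burn out
  TTTTTT
  TTTTTT
  TTTT..
  TTTF..
  TTT.F.
Step 3: 2 trees catch fire, 2 burn out
  TTTTTT
  TTTTTT
  TTTF..
  TTF...
  TTT...

TTTTTT
TTTTTT
TTTF..
TTF...
TTT...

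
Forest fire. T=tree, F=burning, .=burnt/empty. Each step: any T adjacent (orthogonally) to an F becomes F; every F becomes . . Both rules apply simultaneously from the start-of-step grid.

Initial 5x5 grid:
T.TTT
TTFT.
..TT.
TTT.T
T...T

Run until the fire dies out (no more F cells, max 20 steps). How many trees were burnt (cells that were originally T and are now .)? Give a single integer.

Answer: 13

Derivation:
Step 1: +4 fires, +1 burnt (F count now 4)
Step 2: +4 fires, +4 burnt (F count now 4)
Step 3: +3 fires, +4 burnt (F count now 3)
Step 4: +1 fires, +3 burnt (F count now 1)
Step 5: +1 fires, +1 burnt (F count now 1)
Step 6: +0 fires, +1 burnt (F count now 0)
Fire out after step 6
Initially T: 15, now '.': 23
Total burnt (originally-T cells now '.'): 13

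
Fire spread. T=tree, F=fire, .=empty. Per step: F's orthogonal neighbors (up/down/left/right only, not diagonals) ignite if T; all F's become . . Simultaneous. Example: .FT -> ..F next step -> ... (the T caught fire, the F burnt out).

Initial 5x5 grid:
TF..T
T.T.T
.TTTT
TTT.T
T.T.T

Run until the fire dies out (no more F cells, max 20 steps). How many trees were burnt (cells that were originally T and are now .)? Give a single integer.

Answer: 2

Derivation:
Step 1: +1 fires, +1 burnt (F count now 1)
Step 2: +1 fires, +1 burnt (F count now 1)
Step 3: +0 fires, +1 burnt (F count now 0)
Fire out after step 3
Initially T: 16, now '.': 11
Total burnt (originally-T cells now '.'): 2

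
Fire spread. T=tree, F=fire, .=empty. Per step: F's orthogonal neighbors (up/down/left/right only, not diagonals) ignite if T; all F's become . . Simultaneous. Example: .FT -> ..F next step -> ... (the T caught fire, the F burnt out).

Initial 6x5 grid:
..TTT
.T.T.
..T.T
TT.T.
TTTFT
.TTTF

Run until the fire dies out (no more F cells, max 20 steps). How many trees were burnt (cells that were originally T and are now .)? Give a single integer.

Step 1: +4 fires, +2 burnt (F count now 4)
Step 2: +2 fires, +4 burnt (F count now 2)
Step 3: +3 fires, +2 burnt (F count now 3)
Step 4: +1 fires, +3 burnt (F count now 1)
Step 5: +0 fires, +1 burnt (F count now 0)
Fire out after step 5
Initially T: 17, now '.': 23
Total burnt (originally-T cells now '.'): 10

Answer: 10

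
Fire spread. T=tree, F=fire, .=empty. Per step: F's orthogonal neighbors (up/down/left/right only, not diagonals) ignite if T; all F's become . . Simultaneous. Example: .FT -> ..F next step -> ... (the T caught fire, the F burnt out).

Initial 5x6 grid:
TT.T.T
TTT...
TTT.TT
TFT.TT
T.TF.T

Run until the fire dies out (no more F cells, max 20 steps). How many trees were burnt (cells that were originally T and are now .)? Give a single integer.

Step 1: +4 fires, +2 burnt (F count now 4)
Step 2: +4 fires, +4 burnt (F count now 4)
Step 3: +3 fires, +4 burnt (F count now 3)
Step 4: +1 fires, +3 burnt (F count now 1)
Step 5: +0 fires, +1 burnt (F count now 0)
Fire out after step 5
Initially T: 19, now '.': 23
Total burnt (originally-T cells now '.'): 12

Answer: 12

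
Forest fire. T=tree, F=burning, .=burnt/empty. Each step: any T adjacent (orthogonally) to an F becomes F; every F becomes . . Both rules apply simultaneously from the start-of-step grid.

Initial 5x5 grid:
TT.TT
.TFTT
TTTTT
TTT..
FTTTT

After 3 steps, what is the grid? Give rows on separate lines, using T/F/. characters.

Step 1: 5 trees catch fire, 2 burn out
  TT.TT
  .F.FT
  TTFTT
  FTT..
  .FTTT
Step 2: 9 trees catch fire, 5 burn out
  TF.FT
  ....F
  FF.FT
  .FF..
  ..FTT
Step 3: 4 trees catch fire, 9 burn out
  F...F
  .....
  ....F
  .....
  ...FT

F...F
.....
....F
.....
...FT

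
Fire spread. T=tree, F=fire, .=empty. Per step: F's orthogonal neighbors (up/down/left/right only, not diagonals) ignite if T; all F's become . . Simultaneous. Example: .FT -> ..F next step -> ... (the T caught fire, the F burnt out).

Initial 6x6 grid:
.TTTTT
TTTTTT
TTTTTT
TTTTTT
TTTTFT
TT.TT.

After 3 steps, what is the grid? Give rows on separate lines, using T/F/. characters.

Step 1: 4 trees catch fire, 1 burn out
  .TTTTT
  TTTTTT
  TTTTTT
  TTTTFT
  TTTF.F
  TT.TF.
Step 2: 5 trees catch fire, 4 burn out
  .TTTTT
  TTTTTT
  TTTTFT
  TTTF.F
  TTF...
  TT.F..
Step 3: 5 trees catch fire, 5 burn out
  .TTTTT
  TTTTFT
  TTTF.F
  TTF...
  TF....
  TT....

.TTTTT
TTTTFT
TTTF.F
TTF...
TF....
TT....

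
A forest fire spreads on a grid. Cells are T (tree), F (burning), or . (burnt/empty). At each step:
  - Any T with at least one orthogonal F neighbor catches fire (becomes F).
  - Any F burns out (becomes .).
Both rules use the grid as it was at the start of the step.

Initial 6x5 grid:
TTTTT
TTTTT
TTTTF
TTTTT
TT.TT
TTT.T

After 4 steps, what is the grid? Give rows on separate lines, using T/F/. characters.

Step 1: 3 trees catch fire, 1 burn out
  TTTTT
  TTTTF
  TTTF.
  TTTTF
  TT.TT
  TTT.T
Step 2: 5 trees catch fire, 3 burn out
  TTTTF
  TTTF.
  TTF..
  TTTF.
  TT.TF
  TTT.T
Step 3: 6 trees catch fire, 5 burn out
  TTTF.
  TTF..
  TF...
  TTF..
  TT.F.
  TTT.F
Step 4: 4 trees catch fire, 6 burn out
  TTF..
  TF...
  F....
  TF...
  TT...
  TTT..

TTF..
TF...
F....
TF...
TT...
TTT..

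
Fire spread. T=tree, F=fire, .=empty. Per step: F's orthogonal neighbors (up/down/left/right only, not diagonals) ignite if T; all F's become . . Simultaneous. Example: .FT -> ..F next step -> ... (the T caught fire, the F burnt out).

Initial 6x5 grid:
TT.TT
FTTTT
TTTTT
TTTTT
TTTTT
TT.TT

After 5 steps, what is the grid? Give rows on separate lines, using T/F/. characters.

Step 1: 3 trees catch fire, 1 burn out
  FT.TT
  .FTTT
  FTTTT
  TTTTT
  TTTTT
  TT.TT
Step 2: 4 trees catch fire, 3 burn out
  .F.TT
  ..FTT
  .FTTT
  FTTTT
  TTTTT
  TT.TT
Step 3: 4 trees catch fire, 4 burn out
  ...TT
  ...FT
  ..FTT
  .FTTT
  FTTTT
  TT.TT
Step 4: 6 trees catch fire, 4 burn out
  ...FT
  ....F
  ...FT
  ..FTT
  .FTTT
  FT.TT
Step 5: 5 trees catch fire, 6 burn out
  ....F
  .....
  ....F
  ...FT
  ..FTT
  .F.TT

....F
.....
....F
...FT
..FTT
.F.TT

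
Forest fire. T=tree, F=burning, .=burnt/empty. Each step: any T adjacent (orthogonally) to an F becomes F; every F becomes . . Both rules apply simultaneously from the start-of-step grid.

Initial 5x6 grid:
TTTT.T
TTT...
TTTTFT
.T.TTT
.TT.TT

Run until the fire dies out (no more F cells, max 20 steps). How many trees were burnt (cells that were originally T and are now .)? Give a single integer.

Step 1: +3 fires, +1 burnt (F count now 3)
Step 2: +4 fires, +3 burnt (F count now 4)
Step 3: +3 fires, +4 burnt (F count now 3)
Step 4: +4 fires, +3 burnt (F count now 4)
Step 5: +4 fires, +4 burnt (F count now 4)
Step 6: +2 fires, +4 burnt (F count now 2)
Step 7: +0 fires, +2 burnt (F count now 0)
Fire out after step 7
Initially T: 21, now '.': 29
Total burnt (originally-T cells now '.'): 20

Answer: 20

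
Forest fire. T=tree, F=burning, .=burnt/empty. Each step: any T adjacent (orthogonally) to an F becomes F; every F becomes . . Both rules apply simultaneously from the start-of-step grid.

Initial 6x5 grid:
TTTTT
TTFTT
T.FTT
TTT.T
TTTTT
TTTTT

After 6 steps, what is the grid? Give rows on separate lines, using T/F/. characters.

Step 1: 5 trees catch fire, 2 burn out
  TTFTT
  TF.FT
  T..FT
  TTF.T
  TTTTT
  TTTTT
Step 2: 7 trees catch fire, 5 burn out
  TF.FT
  F...F
  T...F
  TF..T
  TTFTT
  TTTTT
Step 3: 8 trees catch fire, 7 burn out
  F...F
  .....
  F....
  F...F
  TF.FT
  TTFTT
Step 4: 4 trees catch fire, 8 burn out
  .....
  .....
  .....
  .....
  F...F
  TF.FT
Step 5: 2 trees catch fire, 4 burn out
  .....
  .....
  .....
  .....
  .....
  F...F
Step 6: 0 trees catch fire, 2 burn out
  .....
  .....
  .....
  .....
  .....
  .....

.....
.....
.....
.....
.....
.....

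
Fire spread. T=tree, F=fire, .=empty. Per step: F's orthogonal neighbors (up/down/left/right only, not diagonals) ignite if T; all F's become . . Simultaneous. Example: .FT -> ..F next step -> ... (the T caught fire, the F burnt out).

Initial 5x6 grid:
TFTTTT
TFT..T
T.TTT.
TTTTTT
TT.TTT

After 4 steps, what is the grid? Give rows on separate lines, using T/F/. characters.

Step 1: 4 trees catch fire, 2 burn out
  F.FTTT
  F.F..T
  T.TTT.
  TTTTTT
  TT.TTT
Step 2: 3 trees catch fire, 4 burn out
  ...FTT
  .....T
  F.FTT.
  TTTTTT
  TT.TTT
Step 3: 4 trees catch fire, 3 burn out
  ....FT
  .....T
  ...FT.
  FTFTTT
  TT.TTT
Step 4: 5 trees catch fire, 4 burn out
  .....F
  .....T
  ....F.
  .F.FTT
  FT.TTT

.....F
.....T
....F.
.F.FTT
FT.TTT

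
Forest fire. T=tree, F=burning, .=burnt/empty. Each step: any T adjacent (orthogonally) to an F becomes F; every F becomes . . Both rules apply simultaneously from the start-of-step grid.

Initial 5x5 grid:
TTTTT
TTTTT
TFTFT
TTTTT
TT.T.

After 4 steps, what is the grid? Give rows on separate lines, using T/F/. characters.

Step 1: 7 trees catch fire, 2 burn out
  TTTTT
  TFTFT
  F.F.F
  TFTFT
  TT.T.
Step 2: 10 trees catch fire, 7 burn out
  TFTFT
  F.F.F
  .....
  F.F.F
  TF.F.
Step 3: 4 trees catch fire, 10 burn out
  F.F.F
  .....
  .....
  .....
  F....
Step 4: 0 trees catch fire, 4 burn out
  .....
  .....
  .....
  .....
  .....

.....
.....
.....
.....
.....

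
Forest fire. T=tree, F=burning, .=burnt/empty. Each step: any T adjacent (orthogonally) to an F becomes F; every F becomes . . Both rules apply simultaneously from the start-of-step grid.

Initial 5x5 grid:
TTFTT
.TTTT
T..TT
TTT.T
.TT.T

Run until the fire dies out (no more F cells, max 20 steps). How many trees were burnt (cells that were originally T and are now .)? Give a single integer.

Answer: 12

Derivation:
Step 1: +3 fires, +1 burnt (F count now 3)
Step 2: +4 fires, +3 burnt (F count now 4)
Step 3: +2 fires, +4 burnt (F count now 2)
Step 4: +1 fires, +2 burnt (F count now 1)
Step 5: +1 fires, +1 burnt (F count now 1)
Step 6: +1 fires, +1 burnt (F count now 1)
Step 7: +0 fires, +1 burnt (F count now 0)
Fire out after step 7
Initially T: 18, now '.': 19
Total burnt (originally-T cells now '.'): 12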